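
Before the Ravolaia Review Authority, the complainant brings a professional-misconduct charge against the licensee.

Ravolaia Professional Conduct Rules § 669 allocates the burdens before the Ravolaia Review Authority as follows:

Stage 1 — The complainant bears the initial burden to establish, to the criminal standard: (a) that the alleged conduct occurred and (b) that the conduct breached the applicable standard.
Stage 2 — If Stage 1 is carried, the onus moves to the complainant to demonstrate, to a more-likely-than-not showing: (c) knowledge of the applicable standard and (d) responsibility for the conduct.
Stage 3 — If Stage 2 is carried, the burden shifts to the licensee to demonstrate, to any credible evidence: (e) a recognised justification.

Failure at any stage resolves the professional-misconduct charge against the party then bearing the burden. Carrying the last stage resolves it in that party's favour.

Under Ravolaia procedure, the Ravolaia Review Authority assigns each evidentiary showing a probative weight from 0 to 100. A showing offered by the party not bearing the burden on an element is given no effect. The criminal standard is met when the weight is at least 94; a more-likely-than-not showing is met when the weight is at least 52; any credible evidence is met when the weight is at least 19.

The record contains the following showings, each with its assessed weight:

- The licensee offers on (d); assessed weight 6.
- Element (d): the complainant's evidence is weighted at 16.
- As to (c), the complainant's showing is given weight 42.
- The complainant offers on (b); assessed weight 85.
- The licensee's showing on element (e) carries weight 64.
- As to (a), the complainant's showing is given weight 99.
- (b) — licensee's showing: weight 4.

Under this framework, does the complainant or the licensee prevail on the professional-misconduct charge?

Stage 1 — burden on complainant; standard: the criminal standard (weight is at least 94).
    (a): 99 ≥ 94 [met]
    (b): 85 (licensee's 4 disregarded) < 94 [not met]
  The complainant does not carry Stage 1.
The analysis ends at Stage 1; the licensee prevails.

licensee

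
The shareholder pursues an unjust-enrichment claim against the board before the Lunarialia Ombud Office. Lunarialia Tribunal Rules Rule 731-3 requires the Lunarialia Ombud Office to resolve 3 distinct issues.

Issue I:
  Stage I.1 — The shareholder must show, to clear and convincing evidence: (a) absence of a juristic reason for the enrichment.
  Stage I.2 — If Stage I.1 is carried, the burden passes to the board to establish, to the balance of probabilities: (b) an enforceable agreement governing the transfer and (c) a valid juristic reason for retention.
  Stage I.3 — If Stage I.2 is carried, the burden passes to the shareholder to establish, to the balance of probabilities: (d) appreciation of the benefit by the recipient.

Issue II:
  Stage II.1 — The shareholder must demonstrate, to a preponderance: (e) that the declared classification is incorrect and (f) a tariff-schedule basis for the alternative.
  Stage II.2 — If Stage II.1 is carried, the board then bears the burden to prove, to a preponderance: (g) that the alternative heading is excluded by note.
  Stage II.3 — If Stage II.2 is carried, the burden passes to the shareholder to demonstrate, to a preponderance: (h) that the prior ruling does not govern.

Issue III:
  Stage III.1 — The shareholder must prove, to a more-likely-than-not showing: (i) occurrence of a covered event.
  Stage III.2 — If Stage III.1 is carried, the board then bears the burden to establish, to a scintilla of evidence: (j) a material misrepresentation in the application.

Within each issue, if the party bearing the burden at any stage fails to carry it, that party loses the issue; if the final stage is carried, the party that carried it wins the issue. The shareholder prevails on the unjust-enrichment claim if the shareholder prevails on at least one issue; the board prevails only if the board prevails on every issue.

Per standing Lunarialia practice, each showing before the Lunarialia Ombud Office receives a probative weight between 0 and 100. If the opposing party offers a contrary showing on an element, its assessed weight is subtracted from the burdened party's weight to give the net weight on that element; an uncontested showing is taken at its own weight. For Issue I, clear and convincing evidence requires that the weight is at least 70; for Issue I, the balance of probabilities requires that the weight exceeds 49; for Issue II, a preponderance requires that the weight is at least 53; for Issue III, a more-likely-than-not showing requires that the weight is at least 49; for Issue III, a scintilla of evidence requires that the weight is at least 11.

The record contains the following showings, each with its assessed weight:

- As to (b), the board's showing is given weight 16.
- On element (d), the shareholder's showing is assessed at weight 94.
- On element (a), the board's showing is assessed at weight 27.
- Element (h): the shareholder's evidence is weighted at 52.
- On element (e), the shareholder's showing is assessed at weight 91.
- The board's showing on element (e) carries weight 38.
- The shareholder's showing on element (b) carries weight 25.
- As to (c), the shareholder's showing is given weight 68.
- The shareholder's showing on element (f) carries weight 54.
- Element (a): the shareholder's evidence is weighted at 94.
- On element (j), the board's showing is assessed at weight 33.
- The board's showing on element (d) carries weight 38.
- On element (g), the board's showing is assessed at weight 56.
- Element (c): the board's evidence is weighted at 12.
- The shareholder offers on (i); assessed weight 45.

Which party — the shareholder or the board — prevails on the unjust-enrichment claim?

— Issue I —
Stage I.1 (shareholder, clear and convincing evidence, weight is at least 70): (a) net 94−27=67 < 70 — fails.
  Stage I.1 not carried; the shareholder fails its burden.
The analysis ends at Stage I.1; the board prevails on this issue.
— Issue II —
At Stage II.1 the shareholder must meet a preponderance (weight is at least 53): on (e) the weight is 91 less the opposing 38 gives net 53, ≥ 53, so (e) meets the standard; on (f) the weight is 54, ≥ 53, so (f) meets the standard.
  Stage II.1 is satisfied; the onus moves to the board.
At Stage II.2 the board must meet a preponderance (weight is at least 53): on (g) the weight is 56, which does reach 53, so (g) meets the standard.
  Stage II.2 carried; the burden shifts to the shareholder.
At Stage II.3 the shareholder must meet a preponderance (weight is at least 53): on (h) the weight is 52, which does not reach 53, so (h) does not meet the standard.
  Stage II.3 not carried; the shareholder fails its burden.
The board prevails on this issue.
— Issue III —
At Stage III.1 the shareholder must meet a more-likely-than-not showing (weight is at least 49): on (i) the weight is 45, which does not reach 49, so (i) does not meet the standard.
  Not every element is met, so the shareholder fails to carry Stage III.1.
The board prevails on this issue.
Per-issue: Issue I → board; Issue II → board; Issue III → board. The shareholder must prevail on at least one issue; overall, the board prevails.

board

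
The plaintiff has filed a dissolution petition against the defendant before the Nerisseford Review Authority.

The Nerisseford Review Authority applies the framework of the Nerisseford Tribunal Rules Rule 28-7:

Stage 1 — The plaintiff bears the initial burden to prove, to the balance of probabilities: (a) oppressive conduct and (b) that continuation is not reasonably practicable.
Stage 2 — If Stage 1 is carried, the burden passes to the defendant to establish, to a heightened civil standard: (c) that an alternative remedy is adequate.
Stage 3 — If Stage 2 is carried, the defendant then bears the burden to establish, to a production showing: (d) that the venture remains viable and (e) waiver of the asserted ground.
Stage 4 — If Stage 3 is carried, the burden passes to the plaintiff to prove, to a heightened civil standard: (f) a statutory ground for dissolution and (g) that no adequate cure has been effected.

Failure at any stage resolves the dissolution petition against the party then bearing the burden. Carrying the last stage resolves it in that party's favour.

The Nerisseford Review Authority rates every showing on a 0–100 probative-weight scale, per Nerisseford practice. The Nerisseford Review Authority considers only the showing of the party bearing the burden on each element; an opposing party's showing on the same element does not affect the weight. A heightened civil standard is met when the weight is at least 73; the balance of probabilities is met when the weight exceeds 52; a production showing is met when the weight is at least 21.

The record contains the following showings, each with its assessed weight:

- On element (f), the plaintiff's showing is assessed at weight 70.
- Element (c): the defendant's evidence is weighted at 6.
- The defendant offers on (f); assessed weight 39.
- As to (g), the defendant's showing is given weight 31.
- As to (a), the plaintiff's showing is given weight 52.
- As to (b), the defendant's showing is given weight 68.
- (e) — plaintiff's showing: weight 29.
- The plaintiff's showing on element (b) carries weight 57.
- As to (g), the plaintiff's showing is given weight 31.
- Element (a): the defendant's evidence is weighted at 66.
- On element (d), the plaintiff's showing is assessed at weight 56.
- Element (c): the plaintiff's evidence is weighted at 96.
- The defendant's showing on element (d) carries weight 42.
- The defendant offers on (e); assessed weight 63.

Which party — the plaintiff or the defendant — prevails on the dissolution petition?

Stage 1 (plaintiff, the balance of probabilities, weight exceeds 52): (a) 52 (defendant's 66 disregarded) ≤ 52 — fails; (b) 57 (defendant's 68 disregarded) > 52 — meets.
  Stage 1 not carried; the plaintiff fails its burden.
So the defendant prevails.

defendant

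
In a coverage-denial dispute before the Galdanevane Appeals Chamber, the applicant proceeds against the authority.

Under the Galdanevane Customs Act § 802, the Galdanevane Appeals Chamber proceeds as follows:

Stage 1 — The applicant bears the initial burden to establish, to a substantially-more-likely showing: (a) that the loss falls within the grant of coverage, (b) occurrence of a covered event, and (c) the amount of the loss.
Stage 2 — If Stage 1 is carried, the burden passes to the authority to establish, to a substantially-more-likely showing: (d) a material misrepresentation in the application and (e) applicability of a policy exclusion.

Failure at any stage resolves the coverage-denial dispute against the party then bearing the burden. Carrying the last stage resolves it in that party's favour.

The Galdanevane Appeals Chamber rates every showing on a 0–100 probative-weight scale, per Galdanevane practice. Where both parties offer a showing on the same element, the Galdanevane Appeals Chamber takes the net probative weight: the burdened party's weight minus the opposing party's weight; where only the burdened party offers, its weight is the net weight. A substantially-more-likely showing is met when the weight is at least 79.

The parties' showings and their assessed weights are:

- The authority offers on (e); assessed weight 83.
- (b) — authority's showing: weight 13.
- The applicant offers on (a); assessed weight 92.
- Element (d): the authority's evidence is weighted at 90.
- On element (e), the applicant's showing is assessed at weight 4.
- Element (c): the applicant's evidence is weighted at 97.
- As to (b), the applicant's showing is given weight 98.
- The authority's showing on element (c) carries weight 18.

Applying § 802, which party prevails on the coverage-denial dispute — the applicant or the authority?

authority

Stage 1 — burden on applicant; standard: a substantially-more-likely showing (weight is at least 79).
    (a): 92 ≥ 79 [met]
    (b): 98 − 13 = 85 ≥ 79 [met]
    (c): 97 − 18 = 79 ≥ 79 [met]
  All elements met. The burden passes to the authority.
Stage 2 — burden on authority; standard: a substantially-more-likely showing (weight is at least 79).
    (d): 90 ≥ 79 [met]
    (e): 83 − 4 = 79 ≥ 79 [met]
  All elements met at the final stage.
With every stage satisfied, the authority prevails.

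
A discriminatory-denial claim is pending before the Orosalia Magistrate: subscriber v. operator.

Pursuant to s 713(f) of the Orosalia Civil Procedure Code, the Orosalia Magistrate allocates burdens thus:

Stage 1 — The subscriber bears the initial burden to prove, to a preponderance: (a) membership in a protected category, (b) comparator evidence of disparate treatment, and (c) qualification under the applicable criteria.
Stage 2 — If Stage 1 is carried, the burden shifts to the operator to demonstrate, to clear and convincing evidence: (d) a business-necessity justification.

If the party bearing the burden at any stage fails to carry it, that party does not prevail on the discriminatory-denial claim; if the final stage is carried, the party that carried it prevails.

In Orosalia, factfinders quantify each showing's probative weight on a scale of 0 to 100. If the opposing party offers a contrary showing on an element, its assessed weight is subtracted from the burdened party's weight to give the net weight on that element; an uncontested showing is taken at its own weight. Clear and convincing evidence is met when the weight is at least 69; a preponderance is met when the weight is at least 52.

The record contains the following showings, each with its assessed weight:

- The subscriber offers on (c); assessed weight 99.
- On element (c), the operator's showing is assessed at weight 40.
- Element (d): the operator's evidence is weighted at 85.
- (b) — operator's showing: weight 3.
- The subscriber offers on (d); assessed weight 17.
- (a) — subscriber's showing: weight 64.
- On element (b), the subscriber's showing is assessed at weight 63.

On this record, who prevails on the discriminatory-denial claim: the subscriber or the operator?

subscriber

Stage 1 (subscriber, a preponderance, weight is at least 52): (a) 64 ≥ 52 — meets; (b) net 63−3=60 ≥ 52 — meets; (c) net 99−40=59 ≥ 52 — meets.
  Stage 1 carried; the burden shifts to the operator.
Stage 2 (operator, clear and convincing evidence, weight is at least 69): (d) net 85−17=68 < 69 — fails.
  The operator does not carry Stage 2.
The analysis ends at Stage 2; the subscriber prevails.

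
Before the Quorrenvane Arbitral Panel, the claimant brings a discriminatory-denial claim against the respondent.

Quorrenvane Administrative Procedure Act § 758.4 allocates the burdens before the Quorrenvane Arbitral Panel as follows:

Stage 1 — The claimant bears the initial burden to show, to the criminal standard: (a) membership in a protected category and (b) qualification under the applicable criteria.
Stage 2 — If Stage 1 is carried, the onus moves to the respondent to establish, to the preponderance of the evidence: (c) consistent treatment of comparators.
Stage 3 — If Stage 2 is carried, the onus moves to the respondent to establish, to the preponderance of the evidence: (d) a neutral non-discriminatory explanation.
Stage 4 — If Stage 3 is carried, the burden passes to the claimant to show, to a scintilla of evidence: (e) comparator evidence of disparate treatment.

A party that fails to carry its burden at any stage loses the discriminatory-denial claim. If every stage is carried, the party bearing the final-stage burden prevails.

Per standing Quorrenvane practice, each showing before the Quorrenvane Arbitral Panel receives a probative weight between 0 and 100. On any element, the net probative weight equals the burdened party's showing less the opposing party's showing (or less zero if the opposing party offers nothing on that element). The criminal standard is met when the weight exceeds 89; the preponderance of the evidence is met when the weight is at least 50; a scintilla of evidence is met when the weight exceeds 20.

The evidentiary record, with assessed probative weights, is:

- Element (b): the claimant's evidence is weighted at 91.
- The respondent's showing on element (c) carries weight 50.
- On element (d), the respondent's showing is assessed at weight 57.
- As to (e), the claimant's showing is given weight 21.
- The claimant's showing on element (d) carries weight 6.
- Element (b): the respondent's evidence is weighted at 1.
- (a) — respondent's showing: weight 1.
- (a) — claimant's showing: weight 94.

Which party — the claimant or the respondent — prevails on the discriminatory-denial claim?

At Stage 1 the claimant must meet the criminal standard (weight exceeds 89): on (a) the weight is 94 less the opposing 1 gives net 93, > 89, so (a) meets the standard; on (b) the weight is 91 less the opposing 1 gives net 90, which does exceed 89, so (b) meets the standard.
  The claimant carries Stage 1; the respondent now bears the burden.
At Stage 2 the respondent must meet the preponderance of the evidence (weight is at least 50): on (c) the weight is 50, ≥ 50, so (c) meets the standard.
  All elements met. The respondent retains the burden for Stage 3.
At Stage 3 the respondent must meet the preponderance of the evidence (weight is at least 50): on (d) the weight is 57 less the opposing 6 gives net 51, ≥ 50, so (d) meets the standard.
  Stage 3 is satisfied; the onus moves to the claimant.
At Stage 4 the claimant must meet a scintilla of evidence (weight exceeds 20): on (e) the weight is 21, > 20, so (e) meets the standard.
  Stage 4 carried; the final stage is satisfied.
With every stage satisfied, the claimant prevails.

claimant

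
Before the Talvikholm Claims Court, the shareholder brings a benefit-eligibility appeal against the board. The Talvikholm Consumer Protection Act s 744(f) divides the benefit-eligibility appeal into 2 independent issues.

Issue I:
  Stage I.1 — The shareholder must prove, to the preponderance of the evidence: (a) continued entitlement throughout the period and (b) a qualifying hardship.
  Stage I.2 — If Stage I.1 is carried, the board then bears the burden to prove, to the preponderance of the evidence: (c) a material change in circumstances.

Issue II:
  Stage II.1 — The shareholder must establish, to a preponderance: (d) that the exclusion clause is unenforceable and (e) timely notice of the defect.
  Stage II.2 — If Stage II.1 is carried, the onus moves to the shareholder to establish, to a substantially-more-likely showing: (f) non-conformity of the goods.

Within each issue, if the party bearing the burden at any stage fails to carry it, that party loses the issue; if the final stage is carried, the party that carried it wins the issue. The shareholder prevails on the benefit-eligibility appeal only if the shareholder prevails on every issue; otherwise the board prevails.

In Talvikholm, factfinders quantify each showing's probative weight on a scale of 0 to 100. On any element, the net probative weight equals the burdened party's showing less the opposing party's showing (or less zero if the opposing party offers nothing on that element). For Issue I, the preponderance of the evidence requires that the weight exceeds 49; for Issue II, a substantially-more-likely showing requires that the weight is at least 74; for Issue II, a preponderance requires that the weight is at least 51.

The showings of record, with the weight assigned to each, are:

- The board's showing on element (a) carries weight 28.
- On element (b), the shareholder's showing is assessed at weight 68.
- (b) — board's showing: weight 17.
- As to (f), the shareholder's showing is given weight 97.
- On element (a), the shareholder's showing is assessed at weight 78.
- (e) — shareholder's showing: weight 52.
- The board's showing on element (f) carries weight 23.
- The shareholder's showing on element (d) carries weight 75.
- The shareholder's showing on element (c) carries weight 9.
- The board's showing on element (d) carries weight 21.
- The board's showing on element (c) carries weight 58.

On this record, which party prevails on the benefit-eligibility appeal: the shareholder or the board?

— Issue I —
Stage I.1 (shareholder, the preponderance of the evidence, weight exceeds 49): (a) net 78−28=50 > 49 — meets; (b) net 68−17=51 > 49 — meets.
  Stage I.1 carried; the burden shifts to the board.
Stage I.2 (board, the preponderance of the evidence, weight exceeds 49): (c) net 58−9=49 ≤ 49 — fails.
  Not every element is met, so the board fails to carry Stage I.2.
So the shareholder prevails on this issue.
— Issue II —
Stage II.1 (shareholder, a preponderance, weight is at least 51): (d) net 75−21=54 ≥ 51 — meets; (e) 52 ≥ 51 — meets.
  Stage II.1 is satisfied; the shareholder continues to bear the burden.
Stage II.2 (shareholder, a substantially-more-likely showing, weight is at least 74): (f) net 97−23=74 ≥ 74 — meets.
  The shareholder carries the last stage.
All stages carried — the shareholder prevails on this issue.
Per-issue: Issue I → shareholder; Issue II → shareholder. The shareholder must prevail on every issue; overall, the shareholder prevails.

shareholder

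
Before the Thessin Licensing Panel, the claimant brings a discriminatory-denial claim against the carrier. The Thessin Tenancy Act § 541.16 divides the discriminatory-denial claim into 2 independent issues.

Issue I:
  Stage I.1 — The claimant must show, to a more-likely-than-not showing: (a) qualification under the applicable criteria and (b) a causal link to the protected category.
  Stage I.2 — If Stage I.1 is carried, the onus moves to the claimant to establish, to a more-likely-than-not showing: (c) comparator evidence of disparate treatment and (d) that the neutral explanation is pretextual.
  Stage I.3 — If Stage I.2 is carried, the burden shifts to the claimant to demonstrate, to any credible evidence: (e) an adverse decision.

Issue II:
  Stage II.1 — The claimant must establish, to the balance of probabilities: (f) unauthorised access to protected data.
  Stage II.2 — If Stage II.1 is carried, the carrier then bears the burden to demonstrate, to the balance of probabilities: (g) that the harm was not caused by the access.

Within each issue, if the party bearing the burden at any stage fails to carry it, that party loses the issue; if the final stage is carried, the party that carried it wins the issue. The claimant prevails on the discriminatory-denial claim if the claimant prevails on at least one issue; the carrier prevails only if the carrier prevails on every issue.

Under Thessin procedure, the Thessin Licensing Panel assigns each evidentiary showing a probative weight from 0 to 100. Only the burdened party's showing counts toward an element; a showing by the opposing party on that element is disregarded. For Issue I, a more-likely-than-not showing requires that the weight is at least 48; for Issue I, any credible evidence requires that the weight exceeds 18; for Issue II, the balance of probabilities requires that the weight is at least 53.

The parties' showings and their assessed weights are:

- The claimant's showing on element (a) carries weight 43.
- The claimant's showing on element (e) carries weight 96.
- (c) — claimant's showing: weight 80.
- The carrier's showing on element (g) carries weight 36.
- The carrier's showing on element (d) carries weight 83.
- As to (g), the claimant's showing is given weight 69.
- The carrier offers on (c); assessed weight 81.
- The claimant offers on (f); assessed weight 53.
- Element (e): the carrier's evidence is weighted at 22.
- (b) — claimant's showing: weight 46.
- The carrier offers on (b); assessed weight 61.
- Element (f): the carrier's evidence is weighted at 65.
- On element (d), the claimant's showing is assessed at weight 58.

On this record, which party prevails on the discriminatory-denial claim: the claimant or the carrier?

claimant

— Issue I —
Stage I.1 — burden on claimant; standard: a more-likely-than-not showing (weight is at least 48).
    (a): 43 < 48 [not met]
    (b): 46 (carrier's 61 disregarded) < 48 [not met]
  The claimant does not carry Stage I.1.
The carrier prevails on this issue.
— Issue II —
Stage II.1 (claimant, the balance of probabilities, weight is at least 53): (f) 53 (carrier's 65 disregarded) ≥ 53 — meets.
  All elements met. The burden passes to the carrier.
Stage II.2 (carrier, the balance of probabilities, weight is at least 53): (g) 36 (claimant's 69 disregarded) < 53 — fails.
  The carrier does not carry Stage II.2.
So the claimant prevails on this issue.
Per-issue: Issue I → carrier; Issue II → claimant. The claimant must prevail on at least one issue; overall, the claimant prevails.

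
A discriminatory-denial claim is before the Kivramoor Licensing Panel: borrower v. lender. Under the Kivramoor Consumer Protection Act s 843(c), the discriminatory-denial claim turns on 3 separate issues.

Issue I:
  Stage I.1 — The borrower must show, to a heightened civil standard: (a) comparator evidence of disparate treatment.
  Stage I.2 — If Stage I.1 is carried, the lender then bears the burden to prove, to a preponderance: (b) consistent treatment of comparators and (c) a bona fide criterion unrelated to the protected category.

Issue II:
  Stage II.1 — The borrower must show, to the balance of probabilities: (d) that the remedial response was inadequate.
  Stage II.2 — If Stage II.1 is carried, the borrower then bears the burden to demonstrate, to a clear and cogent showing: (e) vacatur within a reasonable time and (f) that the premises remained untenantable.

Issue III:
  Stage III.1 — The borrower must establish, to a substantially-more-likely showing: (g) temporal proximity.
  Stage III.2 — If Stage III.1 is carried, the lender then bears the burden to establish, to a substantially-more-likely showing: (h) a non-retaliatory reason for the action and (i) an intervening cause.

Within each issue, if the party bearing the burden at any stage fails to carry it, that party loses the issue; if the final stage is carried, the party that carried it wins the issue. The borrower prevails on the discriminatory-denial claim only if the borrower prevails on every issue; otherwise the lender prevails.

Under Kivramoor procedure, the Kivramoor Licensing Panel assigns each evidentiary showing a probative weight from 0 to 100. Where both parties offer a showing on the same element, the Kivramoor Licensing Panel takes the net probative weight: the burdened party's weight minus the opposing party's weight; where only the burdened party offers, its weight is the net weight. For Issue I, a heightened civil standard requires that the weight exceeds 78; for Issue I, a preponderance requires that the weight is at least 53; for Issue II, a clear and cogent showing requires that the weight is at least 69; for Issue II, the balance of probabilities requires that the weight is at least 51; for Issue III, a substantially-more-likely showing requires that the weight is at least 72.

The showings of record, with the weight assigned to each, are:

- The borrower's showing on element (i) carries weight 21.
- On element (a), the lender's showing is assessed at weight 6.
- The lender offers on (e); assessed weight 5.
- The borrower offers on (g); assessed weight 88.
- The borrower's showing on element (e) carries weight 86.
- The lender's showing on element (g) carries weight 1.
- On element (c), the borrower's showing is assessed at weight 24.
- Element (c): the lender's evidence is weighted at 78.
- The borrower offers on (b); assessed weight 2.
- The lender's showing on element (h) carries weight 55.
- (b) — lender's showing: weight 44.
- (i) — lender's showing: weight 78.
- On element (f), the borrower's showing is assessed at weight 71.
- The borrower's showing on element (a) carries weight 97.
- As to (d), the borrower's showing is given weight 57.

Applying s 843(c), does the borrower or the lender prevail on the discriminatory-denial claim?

borrower

— Issue I —
Stage I.1 — burden on borrower; standard: a heightened civil standard (weight exceeds 78).
    (a): 97 − 6 = 91 > 78 [met]
  The borrower carries Stage I.1; the lender now bears the burden.
Stage I.2 — burden on lender; standard: a preponderance (weight is at least 53).
    (b): 44 − 2 = 42 < 53 [not met]
    (c): 78 − 24 = 54 ≥ 53 [met]
  Not every element is met, so the lender fails to carry Stage I.2.
The analysis ends at Stage I.2; the borrower prevails on this issue.
— Issue II —
Stage II.1 (borrower, the balance of probabilities, weight is at least 51): (d) 57 ≥ 51 — meets.
  Stage II.1 carried; the burden remains with the borrower.
Stage II.2 (borrower, a clear and cogent showing, weight is at least 69): (e) net 86−5=81 ≥ 69 — meets; (f) 71 ≥ 69 — meets.
  All elements met at the final stage.
All stages carried — the borrower prevails on this issue.
— Issue III —
Stage III.1 (borrower, a substantially-more-likely showing, weight is at least 72): (g) net 88−1=87 ≥ 72 — meets.
  Stage III.1 carried; the burden shifts to the lender.
Stage III.2 (lender, a substantially-more-likely showing, weight is at least 72): (h) 55 < 72 — fails; (i) net 78−21=57 < 72 — fails.
  Stage III.2 not carried; the lender fails its burden.
The analysis ends at Stage III.2; the borrower prevails on this issue.
Per-issue: Issue I → borrower; Issue II → borrower; Issue III → borrower. The borrower must prevail on every issue; overall, the borrower prevails.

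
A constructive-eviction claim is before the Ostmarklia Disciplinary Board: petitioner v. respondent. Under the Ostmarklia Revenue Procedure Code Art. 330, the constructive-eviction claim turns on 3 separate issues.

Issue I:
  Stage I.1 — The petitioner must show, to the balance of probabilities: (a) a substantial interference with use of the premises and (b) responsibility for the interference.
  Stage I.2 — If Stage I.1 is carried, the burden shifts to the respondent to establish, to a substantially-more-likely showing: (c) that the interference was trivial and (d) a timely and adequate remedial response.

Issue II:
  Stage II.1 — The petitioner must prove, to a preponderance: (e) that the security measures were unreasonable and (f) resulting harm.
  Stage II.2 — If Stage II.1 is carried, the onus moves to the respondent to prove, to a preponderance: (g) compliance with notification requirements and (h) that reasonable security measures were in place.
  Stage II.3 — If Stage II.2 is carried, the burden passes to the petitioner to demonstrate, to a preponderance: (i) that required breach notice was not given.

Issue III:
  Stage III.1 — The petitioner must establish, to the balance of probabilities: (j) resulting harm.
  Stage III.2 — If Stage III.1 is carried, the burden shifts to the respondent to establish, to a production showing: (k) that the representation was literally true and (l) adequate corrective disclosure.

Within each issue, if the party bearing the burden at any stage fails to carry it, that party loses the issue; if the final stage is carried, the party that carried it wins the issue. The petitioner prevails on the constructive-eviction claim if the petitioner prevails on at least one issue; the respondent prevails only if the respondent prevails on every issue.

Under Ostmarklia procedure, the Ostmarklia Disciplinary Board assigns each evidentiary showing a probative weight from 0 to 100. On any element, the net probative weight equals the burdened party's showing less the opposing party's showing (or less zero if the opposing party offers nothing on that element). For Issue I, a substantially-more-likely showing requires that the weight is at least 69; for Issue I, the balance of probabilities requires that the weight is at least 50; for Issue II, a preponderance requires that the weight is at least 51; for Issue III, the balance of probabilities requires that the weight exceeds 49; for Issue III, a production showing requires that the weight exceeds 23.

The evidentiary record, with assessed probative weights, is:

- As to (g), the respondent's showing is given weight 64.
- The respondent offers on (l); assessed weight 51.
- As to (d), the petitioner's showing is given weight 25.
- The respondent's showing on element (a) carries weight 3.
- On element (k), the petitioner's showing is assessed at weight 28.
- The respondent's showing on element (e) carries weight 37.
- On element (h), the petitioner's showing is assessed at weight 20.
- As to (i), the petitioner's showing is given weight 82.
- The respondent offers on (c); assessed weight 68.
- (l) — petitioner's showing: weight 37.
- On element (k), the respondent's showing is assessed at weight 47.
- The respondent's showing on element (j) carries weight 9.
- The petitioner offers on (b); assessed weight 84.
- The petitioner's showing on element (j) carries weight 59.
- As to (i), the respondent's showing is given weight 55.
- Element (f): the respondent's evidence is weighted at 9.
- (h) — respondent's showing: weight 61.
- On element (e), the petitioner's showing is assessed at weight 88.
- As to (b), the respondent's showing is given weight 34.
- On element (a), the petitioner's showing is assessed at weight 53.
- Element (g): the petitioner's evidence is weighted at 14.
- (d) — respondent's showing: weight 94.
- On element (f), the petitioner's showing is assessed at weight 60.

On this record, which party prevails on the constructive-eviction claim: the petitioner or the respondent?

— Issue I —
Stage I.1 (petitioner, the balance of probabilities, weight is at least 50): (a) net 53−3=50 ≥ 50 — meets; (b) net 84−34=50 ≥ 50 — meets.
  All elements met. The burden passes to the respondent.
Stage I.2 (respondent, a substantially-more-likely showing, weight is at least 69): (c) 68 < 69 — fails; (d) net 94−25=69 ≥ 69 — meets.
  Stage I.2 not carried; the respondent fails its burden.
So the petitioner prevails on this issue.
— Issue II —
Stage II.1 — burden on petitioner; standard: a preponderance (weight is at least 51).
    (e): 88 − 37 = 51 ≥ 51 [met]
    (f): 60 − 9 = 51 ≥ 51 [met]
  Stage II.1 is satisfied; the onus moves to the respondent.
Stage II.2 — burden on respondent; standard: a preponderance (weight is at least 51).
    (g): 64 − 14 = 50 < 51 [not met]
    (h): 61 − 20 = 41 < 51 [not met]
  Stage II.2 not carried; the respondent fails its burden.
So the petitioner prevails on this issue.
— Issue III —
Stage III.1 — burden on petitioner; standard: the balance of probabilities (weight exceeds 49).
    (j): 59 − 9 = 50 > 49 [met]
  The petitioner carries Stage III.1; the respondent now bears the burden.
Stage III.2 — burden on respondent; standard: a production showing (weight exceeds 23).
    (k): 47 − 28 = 19 ≤ 23 [not met]
    (l): 51 − 37 = 14 ≤ 23 [not met]
  Not every element is met, so the respondent fails to carry Stage III.2.
So the petitioner prevails on this issue.
Per-issue: Issue I → petitioner; Issue II → petitioner; Issue III → petitioner. The petitioner must prevail on at least one issue; overall, the petitioner prevails.

petitioner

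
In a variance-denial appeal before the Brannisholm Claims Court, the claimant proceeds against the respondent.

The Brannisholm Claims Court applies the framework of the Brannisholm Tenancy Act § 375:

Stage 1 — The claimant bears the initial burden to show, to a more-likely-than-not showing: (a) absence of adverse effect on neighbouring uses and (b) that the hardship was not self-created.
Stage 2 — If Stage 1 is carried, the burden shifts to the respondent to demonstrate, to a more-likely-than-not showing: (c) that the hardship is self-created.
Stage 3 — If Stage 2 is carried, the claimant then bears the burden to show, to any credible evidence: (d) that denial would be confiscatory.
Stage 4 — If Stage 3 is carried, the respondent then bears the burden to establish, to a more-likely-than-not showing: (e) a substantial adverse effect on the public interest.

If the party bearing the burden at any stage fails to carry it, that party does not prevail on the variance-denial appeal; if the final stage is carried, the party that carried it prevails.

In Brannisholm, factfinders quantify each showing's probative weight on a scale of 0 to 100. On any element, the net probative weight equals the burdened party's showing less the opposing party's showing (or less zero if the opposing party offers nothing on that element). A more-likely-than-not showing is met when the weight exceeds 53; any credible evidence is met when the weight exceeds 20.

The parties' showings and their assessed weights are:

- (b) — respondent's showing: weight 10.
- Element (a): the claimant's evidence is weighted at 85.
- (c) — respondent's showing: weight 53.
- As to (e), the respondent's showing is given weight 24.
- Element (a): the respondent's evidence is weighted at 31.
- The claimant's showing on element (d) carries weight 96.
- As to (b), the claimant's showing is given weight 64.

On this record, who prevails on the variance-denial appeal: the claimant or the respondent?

claimant

Stage 1 — burden on claimant; standard: a more-likely-than-not showing (weight exceeds 53).
    (a): 85 − 31 = 54 > 53 [met]
    (b): 64 − 10 = 54 > 53 [met]
  Stage 1 carried; the burden shifts to the respondent.
Stage 2 — burden on respondent; standard: a more-likely-than-not showing (weight exceeds 53).
    (c): 53 ≤ 53 [not met]
  Stage 2 not carried; the respondent fails its burden.
The analysis ends at Stage 2; the claimant prevails.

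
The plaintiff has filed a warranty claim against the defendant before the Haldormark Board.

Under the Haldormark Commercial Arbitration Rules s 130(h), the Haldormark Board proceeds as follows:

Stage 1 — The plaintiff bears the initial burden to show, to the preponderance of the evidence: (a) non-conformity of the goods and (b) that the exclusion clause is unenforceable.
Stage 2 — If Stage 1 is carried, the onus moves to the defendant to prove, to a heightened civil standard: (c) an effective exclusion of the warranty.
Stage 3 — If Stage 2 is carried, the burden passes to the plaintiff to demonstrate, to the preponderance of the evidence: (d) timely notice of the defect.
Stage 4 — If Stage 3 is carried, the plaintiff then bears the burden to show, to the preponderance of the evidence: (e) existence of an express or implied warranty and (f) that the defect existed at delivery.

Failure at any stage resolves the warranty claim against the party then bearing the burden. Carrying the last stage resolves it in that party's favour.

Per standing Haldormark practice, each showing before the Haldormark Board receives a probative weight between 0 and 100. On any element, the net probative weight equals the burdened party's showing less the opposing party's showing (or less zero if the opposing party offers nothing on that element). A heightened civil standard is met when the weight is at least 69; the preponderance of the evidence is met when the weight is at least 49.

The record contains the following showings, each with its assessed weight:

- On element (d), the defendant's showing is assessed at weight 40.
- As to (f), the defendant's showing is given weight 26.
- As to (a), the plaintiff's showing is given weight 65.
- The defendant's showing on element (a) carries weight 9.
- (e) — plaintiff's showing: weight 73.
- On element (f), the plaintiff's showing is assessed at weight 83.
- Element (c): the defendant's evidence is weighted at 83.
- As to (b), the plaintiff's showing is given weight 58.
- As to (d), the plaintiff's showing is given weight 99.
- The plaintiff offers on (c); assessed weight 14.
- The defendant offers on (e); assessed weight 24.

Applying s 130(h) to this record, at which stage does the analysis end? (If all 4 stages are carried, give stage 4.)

stage 4

Stage 1 — burden on plaintiff; standard: the preponderance of the evidence (weight is at least 49).
    (a): 65 − 9 = 56 ≥ 49 [met]
    (b): 58 ≥ 49 [met]
  Stage 1 carried; the burden shifts to the defendant.
Stage 2 — burden on defendant; standard: a heightened civil standard (weight is at least 69).
    (c): 83 − 14 = 69 ≥ 69 [met]
  Stage 2 is satisfied; the onus moves to the plaintiff.
Stage 3 — burden on plaintiff; standard: the preponderance of the evidence (weight is at least 49).
    (d): 99 − 40 = 59 ≥ 49 [met]
  Stage 3 is satisfied; the plaintiff continues to bear the burden.
Stage 4 — burden on plaintiff; standard: the preponderance of the evidence (weight is at least 49).
    (e): 73 − 24 = 49 ≥ 49 [met]
    (f): 83 − 26 = 57 ≥ 49 [met]
  All elements met at the final stage.
With every stage satisfied, the plaintiff prevails.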